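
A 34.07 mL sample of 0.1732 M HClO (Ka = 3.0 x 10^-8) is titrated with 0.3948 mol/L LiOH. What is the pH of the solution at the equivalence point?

n(HClO) = 0.1732 x 0.03407 = 0.005901 mol; V(LiOH) at equivalence = 0.005901/0.3948 = 0.01495 L.
At equivalence all the acid is converted to ClO-; total volume = 0.03407 + 0.01495 = 0.04902 L, so [ClO-] = 0.005901/0.04902 = 0.1204 M.
Kb = Kw/Ka = 1.0e-14 / 3.0 x 10^-8 = 3.33e-7.
[OH^-] = sqrt(Kb x [ClO-]) = sqrt(3.33e-7 x 0.1204) = 0.000200 M.
pOH = 3.70, so pH = 14.00 - 3.70 = 10.30.

10.30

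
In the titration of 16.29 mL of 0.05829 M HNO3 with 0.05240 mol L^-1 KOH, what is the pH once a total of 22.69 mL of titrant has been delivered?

n(acid) = 0.05829 x 0.01629 = 0.0009495 mol; n(KOH) added = 0.05240 x 0.02269 = 0.001189 mol.
Base is in excess by 0.001189 - 0.0009495 = 0.0002394 mol in a total volume of 0.03898 L.
[OH^-] = 0.0002394/0.03898 = 0.006142 M, so pOH = 2.21 and pH = 14.00 - 2.21 = 11.79.

11.79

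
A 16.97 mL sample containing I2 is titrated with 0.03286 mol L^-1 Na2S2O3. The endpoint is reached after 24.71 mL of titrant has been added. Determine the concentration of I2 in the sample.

0.0239 M

n(Na2S2O3) = 0.03286 x 0.02471 = 0.0008120 mol.
From the balanced equation, 2 mol Na2S2O3 reacts with 1 mol I2, so n(I2) = 0.0008120 x 1/2 = 0.0004060 mol.
[I2] = 0.0004060 / 0.01697 L = 0.0239 M.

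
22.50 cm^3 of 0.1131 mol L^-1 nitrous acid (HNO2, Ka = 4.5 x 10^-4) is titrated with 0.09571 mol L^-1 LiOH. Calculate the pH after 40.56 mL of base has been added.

n(acid) = 0.1131 x 0.02250 = 0.002545 mol; n(LiOH) added = 0.09571 x 0.04056 = 0.003882 mol.
Base is in excess by 0.003882 - 0.002545 = 0.001337 mol in a total volume of 0.06306 L.
[OH^-] = 0.001337/0.06306 = 0.02121 M, so pOH = 1.67 and pH = 14.00 - 1.67 = 12.33.

12.33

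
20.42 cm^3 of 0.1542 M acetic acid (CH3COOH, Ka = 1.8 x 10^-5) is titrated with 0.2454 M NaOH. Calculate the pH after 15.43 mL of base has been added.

n(acid) = 0.1542 x 0.02042 = 0.003149 mol; n(NaOH) added = 0.2454 x 0.01543 = 0.003787 mol.
Base is in excess by 0.003787 - 0.003149 = 0.0006378 mol in a total volume of 0.03585 L.
[OH^-] = 0.0006378/0.03585 = 0.01779 M, so pOH = 1.75 and pH = 14.00 - 1.75 = 12.25.

12.25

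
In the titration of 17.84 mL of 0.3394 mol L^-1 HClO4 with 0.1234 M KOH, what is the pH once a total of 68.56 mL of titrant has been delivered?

n(acid) = 0.3394 x 0.01784 = 0.006055 mol; n(KOH) added = 0.1234 x 0.06856 = 0.008460 mol.
Base is in excess by 0.008460 - 0.006055 = 0.002405 mol in a total volume of 0.08640 L.
[OH^-] = 0.002405/0.08640 = 0.02784 M, so pOH = 1.56 and pH = 14.00 - 1.56 = 12.44.

12.44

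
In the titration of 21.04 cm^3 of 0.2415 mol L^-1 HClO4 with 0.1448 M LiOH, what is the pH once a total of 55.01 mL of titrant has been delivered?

n(acid) = 0.2415 x 0.02104 = 0.005081 mol; n(LiOH) added = 0.1448 x 0.05501 = 0.007965 mol.
Base is in excess by 0.007965 - 0.005081 = 0.002884 mol in a total volume of 0.07605 L.
[OH^-] = 0.002884/0.07605 = 0.03793 M, so pOH = 1.42 and pH = 14.00 - 1.42 = 12.58.

12.58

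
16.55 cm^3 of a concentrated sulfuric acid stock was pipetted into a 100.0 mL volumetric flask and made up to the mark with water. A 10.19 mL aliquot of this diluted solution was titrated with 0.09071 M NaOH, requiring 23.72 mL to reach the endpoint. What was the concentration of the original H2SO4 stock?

n(NaOH) = 0.09071 x 0.02372 = 0.002152 mol.
n(H2SO4) in the aliquot = 0.002152 x 1/2 = 0.001076 mol.
[diluted H2SO4] = 0.001076 / 0.01019 = 0.1056 M.
Dilution factor = 100.0/16.55 = 6.042, so [stock] = 0.1056 x 6.042 = 0.638 M.

0.638 M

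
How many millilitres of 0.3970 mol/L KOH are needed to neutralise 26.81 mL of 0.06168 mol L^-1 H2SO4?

n(H2SO4) = 0.06168 mol/L x 0.02681 L = 0.001654 mol.
The neutralisation is 1 H2SO4 : 2 KOH, so n(KOH) = 0.001654 x 2/1 = 0.003307 mol.
V(KOH) = 0.003307 / 0.3970 = 0.008331 L = 8.33 mL.

8.33 mL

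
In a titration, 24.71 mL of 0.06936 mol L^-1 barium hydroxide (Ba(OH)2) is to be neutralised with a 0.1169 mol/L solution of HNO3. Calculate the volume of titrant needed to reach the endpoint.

29.3 mL

n(Ba(OH)2) = 0.06936 mol/L x 0.02471 L = 0.001714 mol.
The neutralisation is 1 Ba(OH)2 : 2 HNO3, so n(HNO3) = 0.001714 x 2/1 = 0.003428 mol.
V(HNO3) = 0.003428 / 0.1169 = 0.02932 L = 29.3 mL.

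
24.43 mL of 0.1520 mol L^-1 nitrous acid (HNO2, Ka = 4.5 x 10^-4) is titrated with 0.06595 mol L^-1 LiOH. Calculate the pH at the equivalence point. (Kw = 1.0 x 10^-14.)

n(HNO2) = 0.1520 x 0.02443 = 0.003713 mol; V(LiOH) at equivalence = 0.003713/0.06595 = 0.05631 L.
At equivalence all the acid is converted to NO2-; total volume = 0.02443 + 0.05631 = 0.08074 L, so [NO2-] = 0.003713/0.08074 = 0.04599 M.
Kb = Kw/Ka = 1.0e-14 / 4.5 x 10^-4 = 2.22e-11.
[OH^-] = sqrt(Kb x [NO2-]) = sqrt(2.22e-11 x 0.04599) = 1.01e-6 M.
pOH = 6.00, so pH = 14.00 - 6.00 = 8.00.

8.00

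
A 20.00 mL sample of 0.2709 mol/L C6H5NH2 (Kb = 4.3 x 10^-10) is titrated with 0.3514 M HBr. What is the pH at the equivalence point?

2.72

n(C6H5NH2) = 0.2709 x 0.02000 = 0.005418 mol; V(HBr) at equivalence = 0.005418/0.3514 = 0.01542 L.
At equivalence the base is fully converted to C6H5NH3+; total volume = 0.03542 L, so [C6H5NH3+] = 0.005418/0.03542 = 0.1530 M.
Ka(C6H5NH3+) = Kw/Kb = 1.0e-14 / 4.3 x 10^-10 = 2.33e-5.
[H^+] = sqrt(Ka x [C6H5NH3+]) = sqrt(2.33e-5 x 0.1530) = 0.00189 M.
pH = -log(0.00189) = 2.72.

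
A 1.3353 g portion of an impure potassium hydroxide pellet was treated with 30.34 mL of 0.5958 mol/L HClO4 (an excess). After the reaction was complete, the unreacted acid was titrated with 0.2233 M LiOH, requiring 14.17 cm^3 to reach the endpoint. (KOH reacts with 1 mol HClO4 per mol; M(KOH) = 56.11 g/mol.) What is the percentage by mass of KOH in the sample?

62.7%

Total n(HClO4) added = 0.5958 x 0.03034 = 0.01808 mol.
n(LiOH) used = 0.2233 x 0.01417 = 0.003164 mol, which equals the excess n(HClO4).
So n(HClO4) consumed by the sample = 0.01808 - 0.003164 = 0.01491 mol.
n(KOH) = 0.01491 / 1 = 0.01491 mol.
mass KOH = 0.01491 x 56.11 = 0.8367 g, so %KOH = 0.8367/1.3353 x 100 = 62.7%.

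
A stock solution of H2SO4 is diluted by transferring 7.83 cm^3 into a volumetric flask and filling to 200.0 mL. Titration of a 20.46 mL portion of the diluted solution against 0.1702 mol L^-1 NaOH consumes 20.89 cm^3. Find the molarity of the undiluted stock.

2.22 M

n(NaOH) = 0.1702 x 0.02089 = 0.003555 mol.
n(H2SO4) in the aliquot = 0.003555 x 1/2 = 0.001778 mol.
[diluted H2SO4] = 0.001778 / 0.02046 = 0.08689 M.
Dilution factor = 200.0/7.830 = 25.54, so [stock] = 0.08689 x 25.54 = 2.22 M.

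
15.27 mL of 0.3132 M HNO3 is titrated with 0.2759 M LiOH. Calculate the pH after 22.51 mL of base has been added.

n(acid) = 0.3132 x 0.01527 = 0.004783 mol; n(LiOH) added = 0.2759 x 0.02251 = 0.006211 mol.
Base is in excess by 0.006211 - 0.004783 = 0.001428 mol in a total volume of 0.03778 L.
[OH^-] = 0.001428/0.03778 = 0.03780 M, so pOH = 1.42 and pH = 14.00 - 1.42 = 12.58.

12.58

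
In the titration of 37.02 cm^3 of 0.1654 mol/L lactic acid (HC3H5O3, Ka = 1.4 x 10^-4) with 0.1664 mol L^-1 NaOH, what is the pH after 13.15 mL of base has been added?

Initial n(HC3H5O3) = 0.1654 x 0.03702 = 0.006123 mol.
n(NaOH) added = 0.1664 x 0.01315 = 0.002188 mol, converting that many moles of HC3H5O3 to C3H5O3-.
Remaining n(HC3H5O3) = 0.003935 mol; n(C3H5O3-) = 0.002188 mol.
By Henderson-Hasselbalch, pH = pKa + log([A^-]/[HA]) = 3.85 + log(0.002188/0.003935) = 3.85 + (-0.25) = 3.60.

3.60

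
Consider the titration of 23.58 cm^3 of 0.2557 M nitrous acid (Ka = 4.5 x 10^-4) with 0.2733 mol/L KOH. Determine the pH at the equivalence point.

8.23

n(HNO2) = 0.2557 x 0.02358 = 0.006029 mol; V(KOH) at equivalence = 0.006029/0.2733 = 0.02206 L.
At equivalence all the acid is converted to NO2-; total volume = 0.02358 + 0.02206 = 0.04564 L, so [NO2-] = 0.006029/0.04564 = 0.1321 M.
Kb = Kw/Ka = 1.0e-14 / 4.5 x 10^-4 = 2.22e-11.
[OH^-] = sqrt(Kb x [NO2-]) = sqrt(2.22e-11 x 0.1321) = 1.71e-6 M.
pOH = 5.77, so pH = 14.00 - 5.77 = 8.23.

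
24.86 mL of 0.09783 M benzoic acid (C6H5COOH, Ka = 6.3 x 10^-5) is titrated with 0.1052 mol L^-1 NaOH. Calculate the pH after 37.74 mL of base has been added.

12.39

n(acid) = 0.09783 x 0.02486 = 0.002432 mol; n(NaOH) added = 0.1052 x 0.03774 = 0.003970 mol.
Base is in excess by 0.003970 - 0.002432 = 0.001538 mol in a total volume of 0.06260 L.
[OH^-] = 0.001538/0.06260 = 0.02457 M, so pOH = 1.61 and pH = 14.00 - 1.61 = 12.39.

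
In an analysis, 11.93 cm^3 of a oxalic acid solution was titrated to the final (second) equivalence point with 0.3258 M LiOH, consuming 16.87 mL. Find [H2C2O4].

n(LiOH) = 0.3258 x 0.01687 = 0.005496 mol.
At the final (second) equivalence point, 2 mol OH^- react per mol H2C2O4, so n(H2C2O4) = 0.005496 / 2 = 0.002748 mol.
[H2C2O4] = 0.002748 / 0.01193 L = 0.230 M.

0.230 M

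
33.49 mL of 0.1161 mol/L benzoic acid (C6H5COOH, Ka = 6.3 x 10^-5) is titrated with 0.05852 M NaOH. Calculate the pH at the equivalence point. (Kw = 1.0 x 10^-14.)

n(C6H5COOH) = 0.1161 x 0.03349 = 0.003888 mol; V(NaOH) at equivalence = 0.003888/0.05852 = 0.06644 L.
At equivalence all the acid is converted to C6H5COO-; total volume = 0.03349 + 0.06644 = 0.09993 L, so [C6H5COO-] = 0.003888/0.09993 = 0.03891 M.
Kb = Kw/Ka = 1.0e-14 / 6.3 x 10^-5 = 1.59e-10.
[OH^-] = sqrt(Kb x [C6H5COO-]) = sqrt(1.59e-10 x 0.03891) = 2.49e-6 M.
pOH = 5.60, so pH = 14.00 - 5.60 = 8.40.

8.40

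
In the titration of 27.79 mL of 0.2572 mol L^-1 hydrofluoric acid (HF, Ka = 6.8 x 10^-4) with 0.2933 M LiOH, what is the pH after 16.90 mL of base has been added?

3.52

Initial n(HF) = 0.2572 x 0.02779 = 0.007148 mol.
n(LiOH) added = 0.2933 x 0.01690 = 0.004957 mol, converting that many moles of HF to F-.
Remaining n(HF) = 0.002191 mol; n(F-) = 0.004957 mol.
By Henderson-Hasselbalch, pH = pKa + log([A^-]/[HA]) = 3.17 + log(0.004957/0.002191) = 3.17 + (+0.35) = 3.52.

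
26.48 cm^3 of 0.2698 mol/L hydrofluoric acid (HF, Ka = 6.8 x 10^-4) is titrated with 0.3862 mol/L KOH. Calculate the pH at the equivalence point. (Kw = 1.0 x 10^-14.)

8.18

n(HF) = 0.2698 x 0.02648 = 0.007144 mol; V(KOH) at equivalence = 0.007144/0.3862 = 0.01850 L.
At equivalence all the acid is converted to F-; total volume = 0.02648 + 0.01850 = 0.04498 L, so [F-] = 0.007144/0.04498 = 0.1588 M.
Kb = Kw/Ka = 1.0e-14 / 6.8 x 10^-4 = 1.47e-11.
[OH^-] = sqrt(Kb x [F-]) = sqrt(1.47e-11 x 0.1588) = 1.53e-6 M.
pOH = 5.82, so pH = 14.00 - 5.82 = 8.18.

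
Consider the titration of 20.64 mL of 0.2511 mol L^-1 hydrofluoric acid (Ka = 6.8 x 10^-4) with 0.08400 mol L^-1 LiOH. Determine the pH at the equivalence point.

7.98

n(HF) = 0.2511 x 0.02064 = 0.005183 mol; V(LiOH) at equivalence = 0.005183/0.08400 = 0.06170 L.
At equivalence all the acid is converted to F-; total volume = 0.02064 + 0.06170 = 0.08234 L, so [F-] = 0.005183/0.08234 = 0.06294 M.
Kb = Kw/Ka = 1.0e-14 / 6.8 x 10^-4 = 1.47e-11.
[OH^-] = sqrt(Kb x [F-]) = sqrt(1.47e-11 x 0.06294) = 9.62e-7 M.
pOH = 6.02, so pH = 14.00 - 6.02 = 7.98.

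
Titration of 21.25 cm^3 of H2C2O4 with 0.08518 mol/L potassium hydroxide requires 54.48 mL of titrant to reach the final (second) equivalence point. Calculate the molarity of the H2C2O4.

n(KOH) = 0.08518 x 0.05448 = 0.004641 mol.
At the final (second) equivalence point, 2 mol OH^- react per mol H2C2O4, so n(H2C2O4) = 0.004641 / 2 = 0.002320 mol.
[H2C2O4] = 0.002320 / 0.02125 L = 0.109 M.

0.109 M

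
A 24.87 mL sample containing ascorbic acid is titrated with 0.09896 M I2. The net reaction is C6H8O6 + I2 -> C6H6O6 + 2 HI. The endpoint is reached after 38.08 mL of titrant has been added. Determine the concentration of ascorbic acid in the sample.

n(I2) = 0.09896 x 0.03808 = 0.003768 mol.
From the balanced equation, 1 mol I2 reacts with 1 mol ascorbic acid, so n(ascorbic acid) = 0.003768 x 1/1 = 0.003768 mol.
[ascorbic acid] = 0.003768 / 0.02487 L = 0.152 M.

0.152 M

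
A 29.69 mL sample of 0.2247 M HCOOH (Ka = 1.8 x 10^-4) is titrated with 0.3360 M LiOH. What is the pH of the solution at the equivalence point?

n(HCOOH) = 0.2247 x 0.02969 = 0.006671 mol; V(LiOH) at equivalence = 0.006671/0.3360 = 0.01986 L.
At equivalence all the acid is converted to HCOO-; total volume = 0.02969 + 0.01986 = 0.04955 L, so [HCOO-] = 0.006671/0.04955 = 0.1347 M.
Kb = Kw/Ka = 1.0e-14 / 1.8 x 10^-4 = 5.56e-11.
[OH^-] = sqrt(Kb x [HCOO-]) = sqrt(5.56e-11 x 0.1347) = 2.74e-6 M.
pOH = 5.56, so pH = 14.00 - 5.56 = 8.44.

8.44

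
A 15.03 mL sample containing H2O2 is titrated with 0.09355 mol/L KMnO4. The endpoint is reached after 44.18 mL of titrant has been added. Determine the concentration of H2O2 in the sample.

n(KMnO4) = 0.09355 x 0.04418 = 0.004133 mol.
From the balanced equation, 2 mol KMnO4 reacts with 5 mol H2O2, so n(H2O2) = 0.004133 x 5/2 = 0.01033 mol.
[H2O2] = 0.01033 / 0.01503 L = 0.687 M.

0.687 M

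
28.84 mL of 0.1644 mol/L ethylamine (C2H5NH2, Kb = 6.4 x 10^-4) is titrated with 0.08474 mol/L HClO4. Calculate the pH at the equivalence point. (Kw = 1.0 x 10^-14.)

n(C2H5NH2) = 0.1644 x 0.02884 = 0.004741 mol; V(HClO4) at equivalence = 0.004741/0.08474 = 0.05595 L.
At equivalence the base is fully converted to C2H5NH3+; total volume = 0.08479 L, so [C2H5NH3+] = 0.004741/0.08479 = 0.05592 M.
Ka(C2H5NH3+) = Kw/Kb = 1.0e-14 / 6.4 x 10^-4 = 1.56e-11.
[H^+] = sqrt(Ka x [C2H5NH3+]) = sqrt(1.56e-11 x 0.05592) = 9.35e-7 M.
pH = -log(9.35e-7) = 6.03.

6.03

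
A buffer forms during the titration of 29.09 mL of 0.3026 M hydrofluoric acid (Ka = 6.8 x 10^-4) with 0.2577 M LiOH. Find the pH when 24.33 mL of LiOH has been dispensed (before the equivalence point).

Initial n(HF) = 0.3026 x 0.02909 = 0.008803 mol.
n(LiOH) added = 0.2577 x 0.02433 = 0.006270 mol, converting that many moles of HF to F-.
Remaining n(HF) = 0.002533 mol; n(F-) = 0.006270 mol.
By Henderson-Hasselbalch, pH = pKa + log([A^-]/[HA]) = 3.17 + log(0.006270/0.002533) = 3.17 + (+0.39) = 3.56.

3.56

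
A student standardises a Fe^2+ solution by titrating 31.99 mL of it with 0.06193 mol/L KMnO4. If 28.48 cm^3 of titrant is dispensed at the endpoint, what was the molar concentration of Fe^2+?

0.276 M

n(KMnO4) = 0.06193 x 0.02848 = 0.001764 mol.
From the balanced equation, 1 mol KMnO4 reacts with 5 mol Fe^2+, so n(Fe^2+) = 0.001764 x 5/1 = 0.008819 mol.
[Fe^2+] = 0.008819 / 0.03199 L = 0.276 M.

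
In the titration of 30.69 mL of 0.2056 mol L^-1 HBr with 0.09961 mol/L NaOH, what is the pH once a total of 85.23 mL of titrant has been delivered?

n(acid) = 0.2056 x 0.03069 = 0.006310 mol; n(NaOH) added = 0.09961 x 0.08523 = 0.008490 mol.
Base is in excess by 0.008490 - 0.006310 = 0.002180 mol in a total volume of 0.1159 L.
[OH^-] = 0.002180/0.1159 = 0.01881 M, so pOH = 1.73 and pH = 14.00 - 1.73 = 12.27.

12.27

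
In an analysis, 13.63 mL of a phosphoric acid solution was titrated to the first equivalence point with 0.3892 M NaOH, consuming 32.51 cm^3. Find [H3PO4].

n(NaOH) = 0.3892 x 0.03251 = 0.01265 mol.
At the first equivalence point, 1 mol OH^- react per mol H3PO4, so n(H3PO4) = 0.01265 / 1 = 0.01265 mol.
[H3PO4] = 0.01265 / 0.01363 L = 0.928 M.

0.928 M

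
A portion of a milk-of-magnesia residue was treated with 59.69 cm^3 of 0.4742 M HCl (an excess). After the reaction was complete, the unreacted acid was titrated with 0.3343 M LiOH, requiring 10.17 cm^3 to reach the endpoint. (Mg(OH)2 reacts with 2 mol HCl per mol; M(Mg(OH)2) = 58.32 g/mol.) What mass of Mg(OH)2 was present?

0.726 g

Total n(HCl) added = 0.4742 x 0.05969 = 0.02830 mol.
n(LiOH) used = 0.3343 x 0.01017 = 0.003400 mol, which equals the excess n(HCl).
So n(HCl) consumed by the sample = 0.02830 - 0.003400 = 0.02491 mol.
n(Mg(OH)2) = 0.02491 / 2 = 0.01245 mol.
mass = 0.01245 mol x 58.32 g/mol = 0.726 g.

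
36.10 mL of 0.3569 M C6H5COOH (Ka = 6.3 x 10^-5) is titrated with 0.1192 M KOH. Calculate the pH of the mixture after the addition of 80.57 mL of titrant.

Initial n(C6H5COOH) = 0.3569 x 0.03610 = 0.01288 mol.
n(KOH) added = 0.1192 x 0.08057 = 0.009604 mol, converting that many moles of C6H5COOH to C6H5COO-.
Remaining n(C6H5COOH) = 0.003280 mol; n(C6H5COO-) = 0.009604 mol.
By Henderson-Hasselbalch, pH = pKa + log([A^-]/[HA]) = 4.20 + log(0.009604/0.003280) = 4.20 + (+0.47) = 4.67.

4.67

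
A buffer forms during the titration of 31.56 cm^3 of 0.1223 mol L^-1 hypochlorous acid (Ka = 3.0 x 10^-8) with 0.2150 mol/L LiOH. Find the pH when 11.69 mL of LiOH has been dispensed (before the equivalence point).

Initial n(HClO) = 0.1223 x 0.03156 = 0.003860 mol.
n(LiOH) added = 0.2150 x 0.01169 = 0.002513 mol, converting that many moles of HClO to ClO-.
Remaining n(HClO) = 0.001346 mol; n(ClO-) = 0.002513 mol.
By Henderson-Hasselbalch, pH = pKa + log([A^-]/[HA]) = 7.52 + log(0.002513/0.001346) = 7.52 + (+0.27) = 7.79.

7.79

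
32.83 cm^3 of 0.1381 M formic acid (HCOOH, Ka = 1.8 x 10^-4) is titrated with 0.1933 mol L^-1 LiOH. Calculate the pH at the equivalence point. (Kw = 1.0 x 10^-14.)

8.33

n(HCOOH) = 0.1381 x 0.03283 = 0.004534 mol; V(LiOH) at equivalence = 0.004534/0.1933 = 0.02345 L.
At equivalence all the acid is converted to HCOO-; total volume = 0.03283 + 0.02345 = 0.05628 L, so [HCOO-] = 0.004534/0.05628 = 0.08055 M.
Kb = Kw/Ka = 1.0e-14 / 1.8 x 10^-4 = 5.56e-11.
[OH^-] = sqrt(Kb x [HCOO-]) = sqrt(5.56e-11 x 0.08055) = 2.12e-6 M.
pOH = 5.67, so pH = 14.00 - 5.67 = 8.33.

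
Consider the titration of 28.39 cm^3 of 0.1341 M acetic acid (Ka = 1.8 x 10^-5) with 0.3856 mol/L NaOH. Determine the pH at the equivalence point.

n(CH3COOH) = 0.1341 x 0.02839 = 0.003807 mol; V(NaOH) at equivalence = 0.003807/0.3856 = 0.009873 L.
At equivalence all the acid is converted to CH3COO-; total volume = 0.02839 + 0.009873 = 0.03826 L, so [CH3COO-] = 0.003807/0.03826 = 0.09950 M.
Kb = Kw/Ka = 1.0e-14 / 1.8 x 10^-5 = 5.56e-10.
[OH^-] = sqrt(Kb x [CH3COO-]) = sqrt(5.56e-10 x 0.09950) = 7.43e-6 M.
pOH = 5.13, so pH = 14.00 - 5.13 = 8.87.

8.87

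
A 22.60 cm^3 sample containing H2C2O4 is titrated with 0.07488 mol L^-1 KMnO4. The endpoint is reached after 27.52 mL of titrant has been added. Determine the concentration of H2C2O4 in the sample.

0.228 M

n(KMnO4) = 0.07488 x 0.02752 = 0.002061 mol.
From the balanced equation, 2 mol KMnO4 reacts with 5 mol H2C2O4, so n(H2C2O4) = 0.002061 x 5/2 = 0.005152 mol.
[H2C2O4] = 0.005152 / 0.02260 L = 0.228 M.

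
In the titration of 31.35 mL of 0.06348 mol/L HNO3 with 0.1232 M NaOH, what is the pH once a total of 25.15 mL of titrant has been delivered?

n(acid) = 0.06348 x 0.03135 = 0.001990 mol; n(NaOH) added = 0.1232 x 0.02515 = 0.003098 mol.
Base is in excess by 0.003098 - 0.001990 = 0.001108 mol in a total volume of 0.05650 L.
[OH^-] = 0.001108/0.05650 = 0.01962 M, so pOH = 1.71 and pH = 14.00 - 1.71 = 12.29.

12.29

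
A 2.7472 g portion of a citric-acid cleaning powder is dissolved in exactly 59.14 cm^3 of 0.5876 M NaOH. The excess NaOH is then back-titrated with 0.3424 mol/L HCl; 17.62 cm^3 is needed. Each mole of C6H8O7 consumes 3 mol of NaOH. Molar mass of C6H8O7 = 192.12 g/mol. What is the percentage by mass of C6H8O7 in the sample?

66.9%

Total n(NaOH) added = 0.5876 x 0.05914 = 0.03475 mol.
n(HCl) used = 0.3424 x 0.01762 = 0.006033 mol, which equals the excess n(NaOH).
So n(NaOH) consumed by the sample = 0.03475 - 0.006033 = 0.02872 mol.
n(C6H8O7) = 0.02872 / 3 = 0.009573 mol.
mass C6H8O7 = 0.009573 x 192.12 = 1.839 g, so %C6H8O7 = 1.839/2.7472 x 100 = 66.9%.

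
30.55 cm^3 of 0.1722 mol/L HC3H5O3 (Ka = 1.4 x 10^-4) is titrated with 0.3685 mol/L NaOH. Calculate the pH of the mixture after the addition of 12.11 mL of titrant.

Initial n(HC3H5O3) = 0.1722 x 0.03055 = 0.005261 mol.
n(NaOH) added = 0.3685 x 0.01211 = 0.004463 mol, converting that many moles of HC3H5O3 to C3H5O3-.
Remaining n(HC3H5O3) = 0.0007982 mol; n(C3H5O3-) = 0.004463 mol.
By Henderson-Hasselbalch, pH = pKa + log([A^-]/[HA]) = 3.85 + log(0.004463/0.0007982) = 3.85 + (+0.75) = 4.60.

4.60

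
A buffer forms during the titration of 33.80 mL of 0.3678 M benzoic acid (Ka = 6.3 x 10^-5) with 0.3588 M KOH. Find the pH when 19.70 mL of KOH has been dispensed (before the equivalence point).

4.32

Initial n(C6H5COOH) = 0.3678 x 0.03380 = 0.01243 mol.
n(KOH) added = 0.3588 x 0.01970 = 0.007068 mol, converting that many moles of C6H5COOH to C6H5COO-.
Remaining n(C6H5COOH) = 0.005363 mol; n(C6H5COO-) = 0.007068 mol.
By Henderson-Hasselbalch, pH = pKa + log([A^-]/[HA]) = 4.20 + log(0.007068/0.005363) = 4.20 + (+0.12) = 4.32.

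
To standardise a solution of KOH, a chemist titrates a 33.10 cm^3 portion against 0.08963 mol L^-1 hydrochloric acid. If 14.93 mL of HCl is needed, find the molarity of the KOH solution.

n(HCl) delivered = 0.08963 x 0.01493 = 0.001338 mol.
For a 1:1 reaction, n(KOH) = 0.001338 mol.
[KOH] = 0.001338 mol / 0.03310 L = 0.0404 M.

0.0404 M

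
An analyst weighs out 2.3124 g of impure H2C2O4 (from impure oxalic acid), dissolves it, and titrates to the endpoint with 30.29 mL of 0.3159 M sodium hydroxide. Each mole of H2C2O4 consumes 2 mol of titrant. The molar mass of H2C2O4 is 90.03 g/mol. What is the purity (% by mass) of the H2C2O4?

18.6%

n(NaOH) = 0.3159 x 0.03029 = 0.009569 mol.
n(H2C2O4) = 0.009569 / 2 = 0.004784 mol.
mass of H2C2O4 = 0.004784 x 90.03 = 0.4307 g.
% purity = 0.4307 / 2.3124 x 100 = 18.6%.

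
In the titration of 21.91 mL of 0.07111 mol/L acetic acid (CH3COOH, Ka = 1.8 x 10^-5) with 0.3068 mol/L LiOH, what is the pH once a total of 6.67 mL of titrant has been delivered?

n(acid) = 0.07111 x 0.02191 = 0.001558 mol; n(LiOH) added = 0.3068 x 0.006670 = 0.002046 mol.
Base is in excess by 0.002046 - 0.001558 = 0.0004883 mol in a total volume of 0.02858 L.
[OH^-] = 0.0004883/0.02858 = 0.01709 M, so pOH = 1.77 and pH = 14.00 - 1.77 = 12.23.

12.23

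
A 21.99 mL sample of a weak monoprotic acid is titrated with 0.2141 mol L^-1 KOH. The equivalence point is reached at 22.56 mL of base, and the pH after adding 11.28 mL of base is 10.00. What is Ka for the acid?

11.28 mL is half of the equivalence volume, so this is the half-equivalence point where [HA] = [A^-].
At half-equivalence pH = pKa, so pKa = 10.00.
Ka = 10^(-10.00) = 1.0 x 10^-10.

1.0 x 10^-10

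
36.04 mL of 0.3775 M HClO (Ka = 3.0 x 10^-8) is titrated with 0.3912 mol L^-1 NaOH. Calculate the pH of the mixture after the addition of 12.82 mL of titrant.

Initial n(HClO) = 0.3775 x 0.03604 = 0.01361 mol.
n(NaOH) added = 0.3912 x 0.01282 = 0.005015 mol, converting that many moles of HClO to ClO-.
Remaining n(HClO) = 0.008590 mol; n(ClO-) = 0.005015 mol.
By Henderson-Hasselbalch, pH = pKa + log([A^-]/[HA]) = 7.52 + log(0.005015/0.008590) = 7.52 + (-0.23) = 7.29.

7.29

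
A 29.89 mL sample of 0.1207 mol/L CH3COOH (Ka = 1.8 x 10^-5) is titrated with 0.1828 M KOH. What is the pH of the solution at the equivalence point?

n(CH3COOH) = 0.1207 x 0.02989 = 0.003608 mol; V(KOH) at equivalence = 0.003608/0.1828 = 0.01974 L.
At equivalence all the acid is converted to CH3COO-; total volume = 0.02989 + 0.01974 = 0.04963 L, so [CH3COO-] = 0.003608/0.04963 = 0.07270 M.
Kb = Kw/Ka = 1.0e-14 / 1.8 x 10^-5 = 5.56e-10.
[OH^-] = sqrt(Kb x [CH3COO-]) = sqrt(5.56e-10 x 0.07270) = 6.36e-6 M.
pOH = 5.20, so pH = 14.00 - 5.20 = 8.80.

8.80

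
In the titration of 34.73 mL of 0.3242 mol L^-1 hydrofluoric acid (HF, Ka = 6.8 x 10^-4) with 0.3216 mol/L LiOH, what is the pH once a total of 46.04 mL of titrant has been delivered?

12.64

n(acid) = 0.3242 x 0.03473 = 0.01126 mol; n(LiOH) added = 0.3216 x 0.04604 = 0.01481 mol.
Base is in excess by 0.01481 - 0.01126 = 0.003547 mol in a total volume of 0.08077 L.
[OH^-] = 0.003547/0.08077 = 0.04391 M, so pOH = 1.36 and pH = 14.00 - 1.36 = 12.64.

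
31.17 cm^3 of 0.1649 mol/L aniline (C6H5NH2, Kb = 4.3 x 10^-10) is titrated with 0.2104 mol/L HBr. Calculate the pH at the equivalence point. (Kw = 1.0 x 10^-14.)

n(C6H5NH2) = 0.1649 x 0.03117 = 0.005140 mol; V(HBr) at equivalence = 0.005140/0.2104 = 0.02443 L.
At equivalence the base is fully converted to C6H5NH3+; total volume = 0.05560 L, so [C6H5NH3+] = 0.005140/0.05560 = 0.09245 M.
Ka(C6H5NH3+) = Kw/Kb = 1.0e-14 / 4.3 x 10^-10 = 2.33e-5.
[H^+] = sqrt(Ka x [C6H5NH3+]) = sqrt(2.33e-5 x 0.09245) = 0.00147 M.
pH = -log(0.00147) = 2.83.

2.83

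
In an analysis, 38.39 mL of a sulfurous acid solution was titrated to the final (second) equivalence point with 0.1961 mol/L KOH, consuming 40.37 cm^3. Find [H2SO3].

n(KOH) = 0.1961 x 0.04037 = 0.007917 mol.
At the final (second) equivalence point, 2 mol OH^- react per mol H2SO3, so n(H2SO3) = 0.007917 / 2 = 0.003958 mol.
[H2SO3] = 0.003958 / 0.03839 L = 0.103 M.

0.103 M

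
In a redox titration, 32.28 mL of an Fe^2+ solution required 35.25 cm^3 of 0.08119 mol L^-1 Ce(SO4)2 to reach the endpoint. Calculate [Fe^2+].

n(Ce(SO4)2) = 0.08119 x 0.03525 = 0.002862 mol.
From the balanced equation, 1 mol Ce(SO4)2 reacts with 1 mol Fe^2+, so n(Fe^2+) = 0.002862 x 1/1 = 0.002862 mol.
[Fe^2+] = 0.002862 / 0.03228 L = 0.0887 M.

0.0887 M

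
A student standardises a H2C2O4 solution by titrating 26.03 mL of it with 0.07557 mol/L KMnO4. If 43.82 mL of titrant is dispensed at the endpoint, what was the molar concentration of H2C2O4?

0.318 M

n(KMnO4) = 0.07557 x 0.04382 = 0.003311 mol.
From the balanced equation, 2 mol KMnO4 reacts with 5 mol H2C2O4, so n(H2C2O4) = 0.003311 x 5/2 = 0.008279 mol.
[H2C2O4] = 0.008279 / 0.02603 L = 0.318 M.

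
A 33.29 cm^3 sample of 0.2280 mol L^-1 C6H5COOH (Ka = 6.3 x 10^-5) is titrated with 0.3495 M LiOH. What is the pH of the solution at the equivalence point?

n(C6H5COOH) = 0.2280 x 0.03329 = 0.007590 mol; V(LiOH) at equivalence = 0.007590/0.3495 = 0.02172 L.
At equivalence all the acid is converted to C6H5COO-; total volume = 0.03329 + 0.02172 = 0.05501 L, so [C6H5COO-] = 0.007590/0.05501 = 0.1380 M.
Kb = Kw/Ka = 1.0e-14 / 6.3 x 10^-5 = 1.59e-10.
[OH^-] = sqrt(Kb x [C6H5COO-]) = sqrt(1.59e-10 x 0.1380) = 4.68e-6 M.
pOH = 5.33, so pH = 14.00 - 5.33 = 8.67.

8.67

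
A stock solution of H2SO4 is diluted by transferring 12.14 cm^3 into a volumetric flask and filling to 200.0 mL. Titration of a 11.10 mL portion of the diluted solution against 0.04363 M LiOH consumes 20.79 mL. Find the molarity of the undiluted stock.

n(LiOH) = 0.04363 x 0.02079 = 0.0009071 mol.
n(H2SO4) in the aliquot = 0.0009071 x 1/2 = 0.0004535 mol.
[diluted H2SO4] = 0.0004535 / 0.01110 = 0.04086 M.
Dilution factor = 200.0/12.14 = 16.47, so [stock] = 0.04086 x 16.47 = 0.673 M.

0.673 M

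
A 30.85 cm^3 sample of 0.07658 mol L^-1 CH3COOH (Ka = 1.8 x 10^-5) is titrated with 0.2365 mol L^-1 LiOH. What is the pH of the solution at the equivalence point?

n(CH3COOH) = 0.07658 x 0.03085 = 0.002362 mol; V(LiOH) at equivalence = 0.002362/0.2365 = 0.009989 L.
At equivalence all the acid is converted to CH3COO-; total volume = 0.03085 + 0.009989 = 0.04084 L, so [CH3COO-] = 0.002362/0.04084 = 0.05785 M.
Kb = Kw/Ka = 1.0e-14 / 1.8 x 10^-5 = 5.56e-10.
[OH^-] = sqrt(Kb x [CH3COO-]) = sqrt(5.56e-10 x 0.05785) = 5.67e-6 M.
pOH = 5.25, so pH = 14.00 - 5.25 = 8.75.

8.75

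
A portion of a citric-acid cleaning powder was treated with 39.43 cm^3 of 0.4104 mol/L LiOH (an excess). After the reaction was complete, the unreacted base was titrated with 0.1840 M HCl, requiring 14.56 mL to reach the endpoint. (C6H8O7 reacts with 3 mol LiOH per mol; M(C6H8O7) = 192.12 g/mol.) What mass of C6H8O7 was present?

0.865 g

Total n(LiOH) added = 0.4104 x 0.03943 = 0.01618 mol.
n(HCl) used = 0.1840 x 0.01456 = 0.002679 mol, which equals the excess n(LiOH).
So n(LiOH) consumed by the sample = 0.01618 - 0.002679 = 0.01350 mol.
n(C6H8O7) = 0.01350 / 3 = 0.004501 mol.
mass = 0.004501 mol x 192.12 g/mol = 0.865 g.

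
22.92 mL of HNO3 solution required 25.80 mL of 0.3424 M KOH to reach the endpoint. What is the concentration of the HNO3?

0.385 M

n(KOH) delivered = 0.3424 x 0.02580 = 0.008834 mol.
For a 1:1 reaction, n(HNO3) = 0.008834 mol.
[HNO3] = 0.008834 mol / 0.02292 L = 0.385 M.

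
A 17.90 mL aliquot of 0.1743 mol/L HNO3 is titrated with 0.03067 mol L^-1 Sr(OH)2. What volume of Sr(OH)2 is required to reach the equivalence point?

50.9 mL

n(HNO3) = 0.1743 mol/L x 0.01790 L = 0.003120 mol.
The neutralisation is 2 HNO3 : 1 Sr(OH)2, so n(Sr(OH)2) = 0.003120 x 1/2 = 0.001560 mol.
V(Sr(OH)2) = 0.001560 / 0.03067 = 0.05086 L = 50.9 mL.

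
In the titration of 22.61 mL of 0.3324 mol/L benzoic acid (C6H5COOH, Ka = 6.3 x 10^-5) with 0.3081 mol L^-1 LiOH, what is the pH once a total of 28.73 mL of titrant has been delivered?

n(acid) = 0.3324 x 0.02261 = 0.007516 mol; n(LiOH) added = 0.3081 x 0.02873 = 0.008852 mol.
Base is in excess by 0.008852 - 0.007516 = 0.001336 mol in a total volume of 0.05134 L.
[OH^-] = 0.001336/0.05134 = 0.02603 M, so pOH = 1.58 and pH = 14.00 - 1.58 = 12.42.

12.42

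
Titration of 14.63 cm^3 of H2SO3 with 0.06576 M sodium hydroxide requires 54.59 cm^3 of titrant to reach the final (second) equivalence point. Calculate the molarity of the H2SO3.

0.123 M

n(NaOH) = 0.06576 x 0.05459 = 0.003590 mol.
At the final (second) equivalence point, 2 mol OH^- react per mol H2SO3, so n(H2SO3) = 0.003590 / 2 = 0.001795 mol.
[H2SO3] = 0.001795 / 0.01463 L = 0.123 M.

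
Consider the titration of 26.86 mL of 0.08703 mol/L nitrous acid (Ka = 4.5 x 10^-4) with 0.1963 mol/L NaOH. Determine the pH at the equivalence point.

8.06

n(HNO2) = 0.08703 x 0.02686 = 0.002338 mol; V(NaOH) at equivalence = 0.002338/0.1963 = 0.01191 L.
At equivalence all the acid is converted to NO2-; total volume = 0.02686 + 0.01191 = 0.03877 L, so [NO2-] = 0.002338/0.03877 = 0.06030 M.
Kb = Kw/Ka = 1.0e-14 / 4.5 x 10^-4 = 2.22e-11.
[OH^-] = sqrt(Kb x [NO2-]) = sqrt(2.22e-11 x 0.06030) = 1.16e-6 M.
pOH = 5.94, so pH = 14.00 - 5.94 = 8.06.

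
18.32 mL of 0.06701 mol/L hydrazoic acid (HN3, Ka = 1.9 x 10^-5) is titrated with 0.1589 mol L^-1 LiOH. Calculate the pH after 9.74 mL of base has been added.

12.06

n(acid) = 0.06701 x 0.01832 = 0.001228 mol; n(LiOH) added = 0.1589 x 0.009740 = 0.001548 mol.
Base is in excess by 0.001548 - 0.001228 = 0.0003201 mol in a total volume of 0.02806 L.
[OH^-] = 0.0003201/0.02806 = 0.01141 M, so pOH = 1.94 and pH = 14.00 - 1.94 = 12.06.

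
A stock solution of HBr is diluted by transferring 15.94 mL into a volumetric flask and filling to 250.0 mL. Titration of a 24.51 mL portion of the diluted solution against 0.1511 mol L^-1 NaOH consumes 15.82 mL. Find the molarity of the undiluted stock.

1.53 M

n(NaOH) = 0.1511 x 0.01582 = 0.002390 mol.
n(HBr) in the aliquot = 0.002390 mol.
[diluted HBr] = 0.002390 / 0.02451 = 0.09753 M.
Dilution factor = 250.0/15.94 = 15.68, so [stock] = 0.09753 x 15.68 = 1.53 M.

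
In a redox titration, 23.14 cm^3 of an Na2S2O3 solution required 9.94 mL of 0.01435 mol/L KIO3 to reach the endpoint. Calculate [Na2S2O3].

0.0370 M

n(KIO3) = 0.01435 x 0.009940 = 0.0001426 mol.
From the balanced equation, 1 mol KIO3 reacts with 6 mol Na2S2O3, so n(Na2S2O3) = 0.0001426 x 6/1 = 0.0008558 mol.
[Na2S2O3] = 0.0008558 / 0.02314 L = 0.0370 M.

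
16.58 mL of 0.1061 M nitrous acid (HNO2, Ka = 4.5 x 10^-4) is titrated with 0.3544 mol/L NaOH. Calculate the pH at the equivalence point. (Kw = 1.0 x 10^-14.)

n(HNO2) = 0.1061 x 0.01658 = 0.001759 mol; V(NaOH) at equivalence = 0.001759/0.3544 = 0.004964 L.
At equivalence all the acid is converted to NO2-; total volume = 0.01658 + 0.004964 = 0.02154 L, so [NO2-] = 0.001759/0.02154 = 0.08165 M.
Kb = Kw/Ka = 1.0e-14 / 4.5 x 10^-4 = 2.22e-11.
[OH^-] = sqrt(Kb x [NO2-]) = sqrt(2.22e-11 x 0.08165) = 1.35e-6 M.
pOH = 5.87, so pH = 14.00 - 5.87 = 8.13.

8.13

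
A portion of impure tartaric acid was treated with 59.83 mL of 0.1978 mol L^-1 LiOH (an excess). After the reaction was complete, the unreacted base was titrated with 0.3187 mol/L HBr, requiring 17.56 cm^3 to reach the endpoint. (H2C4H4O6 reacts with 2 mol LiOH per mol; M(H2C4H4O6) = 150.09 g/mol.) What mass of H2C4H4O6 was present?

0.468 g

Total n(LiOH) added = 0.1978 x 0.05983 = 0.01183 mol.
n(HBr) used = 0.3187 x 0.01756 = 0.005596 mol, which equals the excess n(LiOH).
So n(LiOH) consumed by the sample = 0.01183 - 0.005596 = 0.006238 mol.
n(H2C4H4O6) = 0.006238 / 2 = 0.003119 mol.
mass = 0.003119 mol x 150.09 g/mol = 0.468 g.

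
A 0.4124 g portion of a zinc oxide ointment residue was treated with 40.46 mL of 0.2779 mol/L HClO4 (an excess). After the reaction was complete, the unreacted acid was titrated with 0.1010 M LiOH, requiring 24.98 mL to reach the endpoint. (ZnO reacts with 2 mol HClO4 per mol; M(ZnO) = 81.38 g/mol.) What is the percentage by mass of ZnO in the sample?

Total n(HClO4) added = 0.2779 x 0.04046 = 0.01124 mol.
n(LiOH) used = 0.1010 x 0.02498 = 0.002523 mol, which equals the excess n(HClO4).
So n(HClO4) consumed by the sample = 0.01124 - 0.002523 = 0.008721 mol.
n(ZnO) = 0.008721 / 2 = 0.004360 mol.
mass ZnO = 0.004360 x 81.38 = 0.3549 g, so %ZnO = 0.3549/0.4124 x 100 = 86.0%.

86.0%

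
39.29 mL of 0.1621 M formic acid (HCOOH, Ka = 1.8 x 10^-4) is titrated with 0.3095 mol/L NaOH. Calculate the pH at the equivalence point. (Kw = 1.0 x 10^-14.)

8.39

n(HCOOH) = 0.1621 x 0.03929 = 0.006369 mol; V(NaOH) at equivalence = 0.006369/0.3095 = 0.02058 L.
At equivalence all the acid is converted to HCOO-; total volume = 0.03929 + 0.02058 = 0.05987 L, so [HCOO-] = 0.006369/0.05987 = 0.1064 M.
Kb = Kw/Ka = 1.0e-14 / 1.8 x 10^-4 = 5.56e-11.
[OH^-] = sqrt(Kb x [HCOO-]) = sqrt(5.56e-11 x 0.1064) = 2.43e-6 M.
pOH = 5.61, so pH = 14.00 - 5.61 = 8.39.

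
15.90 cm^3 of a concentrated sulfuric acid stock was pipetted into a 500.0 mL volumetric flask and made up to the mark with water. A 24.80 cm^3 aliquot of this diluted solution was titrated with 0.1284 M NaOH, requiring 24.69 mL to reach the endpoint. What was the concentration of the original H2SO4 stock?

n(NaOH) = 0.1284 x 0.02469 = 0.003170 mol.
n(H2SO4) in the aliquot = 0.003170 x 1/2 = 0.001585 mol.
[diluted H2SO4] = 0.001585 / 0.02480 = 0.06392 M.
Dilution factor = 500.0/15.90 = 31.45, so [stock] = 0.06392 x 31.45 = 2.01 M.

2.01 M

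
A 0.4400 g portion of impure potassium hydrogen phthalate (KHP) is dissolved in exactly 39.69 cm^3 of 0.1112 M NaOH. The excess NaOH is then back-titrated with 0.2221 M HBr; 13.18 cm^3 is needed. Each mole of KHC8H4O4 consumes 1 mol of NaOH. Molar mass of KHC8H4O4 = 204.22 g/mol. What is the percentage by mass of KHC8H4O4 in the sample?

69.0%

Total n(NaOH) added = 0.1112 x 0.03969 = 0.004414 mol.
n(HBr) used = 0.2221 x 0.01318 = 0.002927 mol, which equals the excess n(NaOH).
So n(NaOH) consumed by the sample = 0.004414 - 0.002927 = 0.001486 mol.
n(KHC8H4O4) = 0.001486 / 1 = 0.001486 mol.
mass KHC8H4O4 = 0.001486 x 204.22 = 0.3035 g, so %KHC8H4O4 = 0.3035/0.4400 x 100 = 69.0%.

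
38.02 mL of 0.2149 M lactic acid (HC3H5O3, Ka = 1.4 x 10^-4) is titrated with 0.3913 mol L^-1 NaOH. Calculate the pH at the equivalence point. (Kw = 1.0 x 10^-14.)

8.50

n(HC3H5O3) = 0.2149 x 0.03802 = 0.008170 mol; V(NaOH) at equivalence = 0.008170/0.3913 = 0.02088 L.
At equivalence all the acid is converted to C3H5O3-; total volume = 0.03802 + 0.02088 = 0.05890 L, so [C3H5O3-] = 0.008170/0.05890 = 0.1387 M.
Kb = Kw/Ka = 1.0e-14 / 1.4 x 10^-4 = 7.14e-11.
[OH^-] = sqrt(Kb x [C3H5O3-]) = sqrt(7.14e-11 x 0.1387) = 3.15e-6 M.
pOH = 5.50, so pH = 14.00 - 5.50 = 8.50.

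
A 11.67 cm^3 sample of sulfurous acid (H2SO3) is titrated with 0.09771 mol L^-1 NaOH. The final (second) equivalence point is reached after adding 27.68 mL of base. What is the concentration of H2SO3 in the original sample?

n(NaOH) = 0.09771 x 0.02768 = 0.002705 mol.
At the final (second) equivalence point, 2 mol OH^- react per mol H2SO3, so n(H2SO3) = 0.002705 / 2 = 0.001352 mol.
[H2SO3] = 0.001352 / 0.01167 L = 0.116 M.

0.116 M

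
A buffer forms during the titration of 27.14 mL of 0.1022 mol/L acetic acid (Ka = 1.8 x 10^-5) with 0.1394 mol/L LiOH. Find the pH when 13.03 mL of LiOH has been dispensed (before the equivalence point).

Initial n(CH3COOH) = 0.1022 x 0.02714 = 0.002774 mol.
n(LiOH) added = 0.1394 x 0.01303 = 0.001816 mol, converting that many moles of CH3COOH to CH3COO-.
Remaining n(CH3COOH) = 0.0009573 mol; n(CH3COO-) = 0.001816 mol.
By Henderson-Hasselbalch, pH = pKa + log([A^-]/[HA]) = 4.74 + log(0.001816/0.0009573) = 4.74 + (+0.28) = 5.02.

5.02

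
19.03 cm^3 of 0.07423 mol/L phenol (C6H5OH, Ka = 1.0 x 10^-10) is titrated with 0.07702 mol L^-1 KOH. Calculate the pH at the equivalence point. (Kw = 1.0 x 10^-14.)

11.29

n(C6H5OH) = 0.07423 x 0.01903 = 0.001413 mol; V(KOH) at equivalence = 0.001413/0.07702 = 0.01834 L.
At equivalence all the acid is converted to C6H5O-; total volume = 0.01903 + 0.01834 = 0.03737 L, so [C6H5O-] = 0.001413/0.03737 = 0.03780 M.
Kb = Kw/Ka = 1.0e-14 / 1.0 x 10^-10 = 0.000100.
[OH^-] = sqrt(Kb x [C6H5O-]) = sqrt(0.000100 x 0.03780) = 0.00194 M.
pOH = 2.71, so pH = 14.00 - 2.71 = 11.29.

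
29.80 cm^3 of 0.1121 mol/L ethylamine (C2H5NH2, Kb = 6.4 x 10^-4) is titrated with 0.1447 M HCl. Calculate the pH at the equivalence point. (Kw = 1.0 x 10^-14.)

n(C2H5NH2) = 0.1121 x 0.02980 = 0.003341 mol; V(HCl) at equivalence = 0.003341/0.1447 = 0.02309 L.
At equivalence the base is fully converted to C2H5NH3+; total volume = 0.05289 L, so [C2H5NH3+] = 0.003341/0.05289 = 0.06317 M.
Ka(C2H5NH3+) = Kw/Kb = 1.0e-14 / 6.4 x 10^-4 = 1.56e-11.
[H^+] = sqrt(Ka x [C2H5NH3+]) = sqrt(1.56e-11 x 0.06317) = 9.93e-7 M.
pH = -log(9.93e-7) = 6.00.

6.00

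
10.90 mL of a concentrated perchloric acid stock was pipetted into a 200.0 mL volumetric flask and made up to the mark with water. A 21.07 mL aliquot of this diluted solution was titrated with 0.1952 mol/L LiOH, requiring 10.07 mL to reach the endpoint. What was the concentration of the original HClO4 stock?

n(LiOH) = 0.1952 x 0.01007 = 0.001966 mol.
n(HClO4) in the aliquot = 0.001966 mol.
[diluted HClO4] = 0.001966 / 0.02107 = 0.09329 M.
Dilution factor = 200.0/10.90 = 18.35, so [stock] = 0.09329 x 18.35 = 1.71 M.

1.71 M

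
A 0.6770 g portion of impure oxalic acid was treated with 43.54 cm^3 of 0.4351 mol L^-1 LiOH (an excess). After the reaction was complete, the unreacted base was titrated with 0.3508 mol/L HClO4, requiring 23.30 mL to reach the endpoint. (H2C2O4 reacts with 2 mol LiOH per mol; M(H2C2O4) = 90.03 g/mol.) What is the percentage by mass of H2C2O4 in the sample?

71.6%

Total n(LiOH) added = 0.4351 x 0.04354 = 0.01894 mol.
n(HClO4) used = 0.3508 x 0.02330 = 0.008174 mol, which equals the excess n(LiOH).
So n(LiOH) consumed by the sample = 0.01894 - 0.008174 = 0.01077 mol.
n(H2C2O4) = 0.01077 / 2 = 0.005385 mol.
mass H2C2O4 = 0.005385 x 90.03 = 0.4848 g, so %H2C2O4 = 0.4848/0.6770 x 100 = 71.6%.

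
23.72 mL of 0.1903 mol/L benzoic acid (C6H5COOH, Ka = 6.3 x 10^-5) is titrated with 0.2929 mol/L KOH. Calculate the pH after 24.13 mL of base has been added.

n(acid) = 0.1903 x 0.02372 = 0.004514 mol; n(KOH) added = 0.2929 x 0.02413 = 0.007068 mol.
Base is in excess by 0.007068 - 0.004514 = 0.002554 mol in a total volume of 0.04785 L.
[OH^-] = 0.002554/0.04785 = 0.05337 M, so pOH = 1.27 and pH = 14.00 - 1.27 = 12.73.

12.73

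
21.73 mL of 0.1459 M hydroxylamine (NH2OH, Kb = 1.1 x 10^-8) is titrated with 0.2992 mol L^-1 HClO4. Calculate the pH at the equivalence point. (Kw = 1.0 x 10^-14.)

3.52

n(NH2OH) = 0.1459 x 0.02173 = 0.003170 mol; V(HClO4) at equivalence = 0.003170/0.2992 = 0.01060 L.
At equivalence the base is fully converted to NH3OH+; total volume = 0.03233 L, so [NH3OH+] = 0.003170/0.03233 = 0.09808 M.
Ka(NH3OH+) = Kw/Kb = 1.0e-14 / 1.1 x 10^-8 = 9.09e-7.
[H^+] = sqrt(Ka x [NH3OH+]) = sqrt(9.09e-7 x 0.09808) = 0.000299 M.
pH = -log(0.000299) = 3.52.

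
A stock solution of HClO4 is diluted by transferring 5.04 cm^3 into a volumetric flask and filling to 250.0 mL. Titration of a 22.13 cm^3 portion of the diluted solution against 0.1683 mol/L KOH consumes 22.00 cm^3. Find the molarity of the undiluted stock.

n(KOH) = 0.1683 x 0.02200 = 0.003703 mol.
n(HClO4) in the aliquot = 0.003703 mol.
[diluted HClO4] = 0.003703 / 0.02213 = 0.1673 M.
Dilution factor = 250.0/5.040 = 49.60, so [stock] = 0.1673 x 49.60 = 8.30 M.

8.30 M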